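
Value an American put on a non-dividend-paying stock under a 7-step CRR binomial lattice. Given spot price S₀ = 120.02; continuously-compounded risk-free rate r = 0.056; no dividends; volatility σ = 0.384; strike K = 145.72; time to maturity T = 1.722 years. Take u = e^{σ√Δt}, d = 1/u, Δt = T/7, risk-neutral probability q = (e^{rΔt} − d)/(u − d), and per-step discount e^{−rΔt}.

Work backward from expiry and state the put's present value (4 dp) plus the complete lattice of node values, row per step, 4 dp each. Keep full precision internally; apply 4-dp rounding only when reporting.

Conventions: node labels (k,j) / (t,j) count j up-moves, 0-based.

price = 34.3919
tree:
34.3919
47.6723 21.4750
63.7181 32.2392 10.8236
77.9388 46.5138 18.2211 3.3920
89.6934 63.7181 29.7640 6.6628 0.0666
99.4095 77.9388 46.5138 13.0862 0.1321 0.0000
107.4406 89.6934 63.7181 25.7000 0.2619 0.0000 0.0000
114.0790 99.4095 77.9388 46.5138 0.5194 0.0000 0.0000 0.0000

params: Δt=0.24600 u=1.20980 d=0.82658 q=0.48873 e^(-rΔt)=0.98632
t_7 payoffs: 114.0790 99.4095 77.9388 46.5138 0.5194 0.0000 0.0000 0.0000
k=6: node(6,0) S=38.2794 payoff=107.4406 vs cont=105.4469 → 107.4406 [stop]  node(6,1) S=56.0266 payoff=89.6934 vs cont=87.6997 → 89.6934 [stop]  node(6,2) S=82.0019 payoff=63.7181 vs cont=61.7244 → 63.7181 [stop]  node(6,3) S=120.0200 payoff=25.7000 vs cont=23.7063 → 25.7000 [stop]  node(6,4) S=175.6642 payoff=0.0000 vs cont=0.2619 → 0.2619 [wait]  node(6,5) S=257.1063 payoff=0.0000 vs cont=0.0000 → 0.0000 [wait]  node(6,6) S=376.3070 payoff=0.0000 vs cont=0.0000 → 0.0000 [wait]
k=5: node(5,0) S=46.3105 payoff=99.4095 vs cont=97.4158 → 99.4095 [stop]  node(5,1) S=67.7812 payoff=77.9388 vs cont=75.9451 → 77.9388 [stop]  node(5,2) S=99.2062 payoff=46.5138 vs cont=44.5201 → 46.5138 [stop]  node(5,3) S=145.2006 payoff=0.5194 vs cont=13.0862 → 13.0862 [wait]  node(5,4) S=212.5191 payoff=0.0000 vs cont=0.1321 → 0.1321 [wait]  node(5,5) S=311.0481 payoff=0.0000 vs cont=0.0000 → 0.0000 [wait]
k=4: node(4,0) S=56.0266 payoff=89.6934 vs cont=87.6997 → 89.6934 [stop]  node(4,1) S=82.0019 payoff=63.7181 vs cont=61.7244 → 63.7181 [stop]  node(4,2) S=120.0200 payoff=25.7000 vs cont=29.7640 → 29.7640 [wait]  node(4,3) S=175.6642 payoff=0.0000 vs cont=6.6628 → 6.6628 [wait]  node(4,4) S=257.1063 payoff=0.0000 vs cont=0.0666 → 0.0666 [wait]
k=3: node(3,0) S=67.7812 payoff=77.9388 vs cont=75.9451 → 77.9388 [stop]  node(3,1) S=99.2062 payoff=46.5138 vs cont=46.4791 → 46.5138 [stop]  node(3,2) S=145.2006 payoff=0.5194 vs cont=18.2211 → 18.2211 [wait]  node(3,3) S=212.5191 payoff=0.0000 vs cont=3.3920 → 3.3920 [wait]
k=2: node(2,0) S=82.0019 payoff=63.7181 vs cont=61.7244 → 63.7181 [stop]  node(2,1) S=120.0200 payoff=25.7000 vs cont=32.2392 → 32.2392 [wait]  node(2,2) S=175.6642 payoff=0.0000 vs cont=10.8236 → 10.8236 [wait]
k=1: node(1,0) S=99.2062 payoff=46.5138 vs cont=47.6723 → 47.6723 [wait]  node(1,1) S=145.2006 payoff=0.5194 vs cont=21.4750 → 21.4750 [wait]
k=0: node(0,0) S=120.0200 payoff=25.7000 vs cont=34.3919 → 34.3919 [wait]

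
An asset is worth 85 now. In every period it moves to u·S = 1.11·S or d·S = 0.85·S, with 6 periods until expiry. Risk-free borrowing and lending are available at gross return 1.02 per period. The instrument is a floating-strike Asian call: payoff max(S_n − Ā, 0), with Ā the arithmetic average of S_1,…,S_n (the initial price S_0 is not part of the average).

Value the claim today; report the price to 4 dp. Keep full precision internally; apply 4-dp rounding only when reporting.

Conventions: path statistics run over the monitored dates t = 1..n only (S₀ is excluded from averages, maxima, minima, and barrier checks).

price = 7.5529

Set p* = 0.6538 (from d < R < u); the path-dependent value is the discounted p*-expectation over all price paths.
Enumerate all 2^6 = 64 price paths (U = up ×1.11, D = down ×0.85); each path with k up-moves has probability p*^k·(1−p*)^(6−k).
DDDDDD: Ā=50.0011, payoff=0.0000, prob=0.001720
UDDDDD: Ā=65.2955, payoff=0.0000, prob=0.003250
DUDDDD: Ā=61.6122, payoff=0.0000, prob=0.003250
UUDDDD: Ā=80.4582, payoff=0.0000, prob=0.006138
DDUDDD: Ā=58.4813, payoff=0.0000, prob=0.003250
UDUDDD: Ā=76.3697, payoff=0.0000, prob=0.006138
DUUDDD: Ā=72.6864, payoff=0.0000, prob=0.006138
UUUDDD: Ā=94.9199, payoff=0.0000, prob=0.011594
DDDUDD: Ā=55.8201, payoff=0.0000, prob=0.003250
UDDUDD: Ā=72.8945, payoff=0.0000, prob=0.006138
DUDUDD: Ā=69.2112, payoff=0.0000, prob=0.006138
UUDUDD: Ā=90.3816, payoff=0.0000, prob=0.011594
DDUUDD: Ā=66.0803, payoff=0.0000, prob=0.006138
UDUUDD: Ā=86.2931, payoff=0.0000, prob=0.011594
DUUUDD: Ā=82.6098, payoff=0.0000, prob=0.011594
UUUUDD: Ā=107.8787, payoff=0.0000, prob=0.021900
DDDDUD: Ā=53.5581, payoff=0.0000, prob=0.003250
UDDDUD: Ā=69.9406, payoff=0.0000, prob=0.006138
DUDDUD: Ā=66.2572, payoff=0.0000, prob=0.006138
UUDDUD: Ā=86.5241, payoff=0.0000, prob=0.011594
DDUDUD: Ā=63.1264, payoff=0.0000, prob=0.006138
UDUDUD: Ā=82.4356, payoff=0.0000, prob=0.011594
DUUDUD: Ā=78.7523, payoff=0.0000, prob=0.011594
UUUDUD: Ā=102.8413, payoff=0.0000, prob=0.021900
DDDUUD: Ā=60.4652, payoff=0.0000, prob=0.006138
UDDUUD: Ā=78.9604, payoff=0.0000, prob=0.011594
DUDUUD: Ā=75.2771, payoff=0.0000, prob=0.011594
UUDUUD: Ā=98.3030, payoff=0.0000, prob=0.021900
DDUUUD: Ā=72.1463, payoff=0.0000, prob=0.011594
UDUUUD: Ā=94.2145, payoff=0.0000, prob=0.021900
DUUUUD: Ā=90.5312, payoff=2.6973, prob=0.021900
UUUUUD: Ā=118.2231, payoff=3.5224, prob=0.041366
DDDDDU: Ā=51.6354, payoff=0.0000, prob=0.003250
UDDDDU: Ā=67.4297, payoff=0.0000, prob=0.006138
DUDDDU: Ā=63.7464, payoff=0.0000, prob=0.006138
UUDDDU: Ā=83.2453, payoff=0.0000, prob=0.011594
DDUDDU: Ā=60.6155, payoff=0.0000, prob=0.006138
UDUDDU: Ā=79.1568, payoff=0.0000, prob=0.011594
DUUDDU: Ā=75.4734, payoff=0.0000, prob=0.011594
UUUDDU: Ā=98.5594, payoff=0.0000, prob=0.021900
DDDUDU: Ā=57.9543, payoff=0.0000, prob=0.006138
UDDUDU: Ā=75.6815, payoff=0.0000, prob=0.011594
DUDUDU: Ā=71.9982, payoff=0.0000, prob=0.011594
UUDUDU: Ā=94.0212, payoff=0.0000, prob=0.021900
DDUUDU: Ā=68.8674, payoff=2.5238, prob=0.011594
UDUUDU: Ā=89.9327, payoff=3.2958, prob=0.021900
DUUUDU: Ā=86.2494, payoff=6.9791, prob=0.021900
UUUUDU: Ā=112.6315, payoff=9.1139, prob=0.041366
DDDDUU: Ā=55.6923, payoff=0.0000, prob=0.006138
UDDDUU: Ā=72.7276, payoff=0.0000, prob=0.011594
DUDDUU: Ā=69.0443, payoff=2.3469, prob=0.011594
UUDDUU: Ā=90.1637, payoff=3.0648, prob=0.021900
DDUDUU: Ā=65.9134, payoff=5.4778, prob=0.011594
UDUDUU: Ā=86.0752, payoff=7.1533, prob=0.021900
DUUDUU: Ā=82.3919, payoff=10.8366, prob=0.021900
UUUDUU: Ā=107.5941, payoff=14.1514, prob=0.041366
DDDUUU: Ā=63.2522, payoff=8.1390, prob=0.011594
UDDUUU: Ā=82.6000, payoff=10.6285, prob=0.021900
DUDUUU: Ā=78.9166, payoff=14.3119, prob=0.021900
UUDUUU: Ā=103.0559, payoff=18.6896, prob=0.041366
DDUUUU: Ā=75.7858, payoff=17.4427, prob=0.021900
UDUUUU: Ā=98.9674, payoff=22.7781, prob=0.041366
DUUUUU: Ā=95.2840, payoff=26.4614, prob=0.041366
UUUUUU: Ā=124.4297, payoff=34.5555, prob=0.078136
Price = Σ prob·payoff / R^6 = 8.505841 / 1.126162 = 7.5529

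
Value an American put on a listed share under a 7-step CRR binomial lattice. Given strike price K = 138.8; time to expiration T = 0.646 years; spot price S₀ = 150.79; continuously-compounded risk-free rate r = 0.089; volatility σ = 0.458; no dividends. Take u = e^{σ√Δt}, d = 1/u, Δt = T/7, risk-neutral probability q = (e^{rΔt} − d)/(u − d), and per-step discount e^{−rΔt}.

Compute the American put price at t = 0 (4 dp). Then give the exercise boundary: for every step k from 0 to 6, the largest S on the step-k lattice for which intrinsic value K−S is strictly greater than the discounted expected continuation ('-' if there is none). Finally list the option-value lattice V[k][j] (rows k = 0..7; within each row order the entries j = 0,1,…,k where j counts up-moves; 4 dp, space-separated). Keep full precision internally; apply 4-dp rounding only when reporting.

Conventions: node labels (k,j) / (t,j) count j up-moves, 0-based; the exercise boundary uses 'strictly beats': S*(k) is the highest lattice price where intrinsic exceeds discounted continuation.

Δt=0.09229  u=1.14928  d=0.87011  q=0.49481  discount=0.99182
step 7 (expiry): payoffs max(K−S,0) = 81.8627 63.5949 39.4661 7.5959 0.0000 0.0000 0.0000 0.0000
step 6: (k=6,j=0): S=65.4368, K−S=73.3632, hold=72.2278 ⇒ V=73.3632 exercise | (k=6,j=1): S=86.4316, K−S=52.3684, hold=51.2331 ⇒ V=52.3684 exercise | (k=6,j=2): S=114.1622, K−S=24.6378, hold=23.5024 ⇒ V=24.6378 exercise | (k=6,j=3): S=150.7900, K−S=0.0000, hold=3.8059 ⇒ V=3.8059 continue | (k=6,j=4): S=199.1694, K−S=0.0000, hold=0.0000 ⇒ V=0.0000 continue | (k=6,j=5): S=263.0709, K−S=0.0000, hold=0.0000 ⇒ V=0.0000 continue | (k=6,j=6): S=347.4744, K−S=0.0000, hold=0.0000 ⇒ V=0.0000 continue  boundary S*=114.1622
step 5: (k=5,j=0): S=75.2051, K−S=63.5949, hold=62.4595 ⇒ V=63.5949 exercise | (k=5,j=1): S=99.3339, K−S=39.4661, hold=38.3308 ⇒ V=39.4661 exercise | (k=5,j=2): S=131.2041, K−S=7.5959, hold=14.2127 ⇒ V=14.2127 continue | (k=5,j=3): S=173.2996, K−S=0.0000, hold=1.9070 ⇒ V=1.9070 continue | (k=5,j=4): S=228.9010, K−S=0.0000, hold=0.0000 ⇒ V=0.0000 continue | (k=5,j=5): S=302.3415, K−S=0.0000, hold=0.0000 ⇒ V=0.0000 continue  boundary S*=99.3339
step 4: (k=4,j=0): S=86.4316, K−S=52.3684, hold=51.2331 ⇒ V=52.3684 exercise | (k=4,j=1): S=114.1622, K−S=24.6378, hold=26.7497 ⇒ V=26.7497 continue | (k=4,j=2): S=150.7900, K−S=0.0000, hold=8.0572 ⇒ V=8.0572 continue | (k=4,j=3): S=199.1694, K−S=0.0000, hold=0.9555 ⇒ V=0.9555 continue | (k=4,j=4): S=263.0709, K−S=0.0000, hold=0.0000 ⇒ V=0.0000 continue  boundary S*=86.4316
step 3: (k=3,j=0): S=99.3339, K−S=39.4661, hold=39.3672 ⇒ V=39.4661 exercise | (k=3,j=1): S=131.2041, K−S=7.5959, hold=17.3572 ⇒ V=17.3572 continue | (k=3,j=2): S=173.2996, K−S=0.0000, hold=4.5060 ⇒ V=4.5060 continue | (k=3,j=3): S=228.9010, K−S=0.0000, hold=0.4788 ⇒ V=0.4788 continue  boundary S*=99.3339
step 2: (k=2,j=0): S=114.1622, K−S=24.6378, hold=28.2930 ⇒ V=28.2930 continue | (k=2,j=1): S=150.7900, K−S=0.0000, hold=10.9083 ⇒ V=10.9083 continue | (k=2,j=2): S=199.1694, K−S=0.0000, hold=2.4927 ⇒ V=2.4927 continue  boundary S*=-
step 1: (k=1,j=0): S=131.2041, K−S=7.5959, hold=19.5297 ⇒ V=19.5297 continue | (k=1,j=1): S=173.2996, K−S=0.0000, hold=6.6890 ⇒ V=6.6890 continue  boundary S*=-
step 0: (k=0,j=0): S=150.7900, K−S=0.0000, hold=13.0681 ⇒ V=13.0681 continue  boundary S*=-

price = 13.0681
boundary = - - - 99.3339 86.4316 99.3339 114.1622
tree:
13.0681
19.5297 6.6890
28.2930 10.9083 2.4927
39.4661 17.3572 4.5060 0.4788
52.3684 26.7497 8.0572 0.9555 0.0000
63.5949 39.4661 14.2127 1.9070 0.0000 0.0000
73.3632 52.3684 24.6378 3.8059 0.0000 0.0000 0.0000
81.8627 63.5949 39.4661 7.5959 0.0000 0.0000 0.0000 0.0000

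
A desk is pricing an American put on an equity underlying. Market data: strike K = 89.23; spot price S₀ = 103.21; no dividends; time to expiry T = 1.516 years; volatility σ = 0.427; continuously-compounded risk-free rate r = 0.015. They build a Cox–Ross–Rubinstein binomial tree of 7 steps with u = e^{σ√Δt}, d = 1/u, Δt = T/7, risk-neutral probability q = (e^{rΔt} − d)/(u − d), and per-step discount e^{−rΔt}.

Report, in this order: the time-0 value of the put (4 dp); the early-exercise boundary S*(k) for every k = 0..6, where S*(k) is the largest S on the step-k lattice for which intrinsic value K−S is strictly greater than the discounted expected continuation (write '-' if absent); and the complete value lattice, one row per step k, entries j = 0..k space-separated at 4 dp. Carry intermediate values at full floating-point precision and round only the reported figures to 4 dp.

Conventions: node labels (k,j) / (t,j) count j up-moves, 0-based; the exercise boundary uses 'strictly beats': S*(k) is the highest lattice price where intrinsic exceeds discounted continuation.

params: Δt=0.21657 u=1.21983 d=0.81978 q=0.45862 e^(-rΔt)=0.99676
t_7 payoffs: 63.5486 51.0162 32.3682 4.6201 0.0000 0.0000 0.0000 0.0000
t_6: node(6,0) S=31.3270 payoff=57.9030 vs cont=57.6136 → 57.9030 [stop]  node(6,1) S=46.6144 payoff=42.6156 vs cont=42.3262 → 42.6156 [stop]  node(6,2) S=69.3619 payoff=19.8681 vs cont=19.5787 → 19.8681 [stop]  node(6,3) S=103.2100 payoff=0.0000 vs cont=2.4931 → 2.4931 [wait]  node(6,4) S=153.5757 payoff=0.0000 vs cont=0.0000 → 0.0000 [wait]  node(6,5) S=228.5195 payoff=0.0000 vs cont=0.0000 → 0.0000 [wait]  node(6,6) S=340.0354 payoff=0.0000 vs cont=0.0000 → 0.0000 [wait]  ⇒ S*(6)=69.3619
t_5: node(5,0) S=38.2138 payoff=51.0162 vs cont=50.7268 → 51.0162 [stop]  node(5,1) S=56.8618 payoff=32.3682 vs cont=32.0788 → 32.3682 [stop]  node(5,2) S=84.6099 payoff=4.6201 vs cont=11.8610 → 11.8610 [wait]  node(5,3) S=125.8990 payoff=0.0000 vs cont=1.3453 → 1.3453 [wait]  node(5,4) S=187.3367 payoff=0.0000 vs cont=0.0000 → 0.0000 [wait]  node(5,5) S=278.7557 payoff=0.0000 vs cont=0.0000 → 0.0000 [wait]  ⇒ S*(5)=56.8618
t_4: node(4,0) S=46.6144 payoff=42.6156 vs cont=42.3262 → 42.6156 [stop]  node(4,1) S=69.3619 payoff=19.8681 vs cont=22.8888 → 22.8888 [wait]  node(4,2) S=103.2100 payoff=0.0000 vs cont=7.0155 → 7.0155 [wait]  node(4,3) S=153.5757 payoff=0.0000 vs cont=0.7260 → 0.7260 [wait]  node(4,4) S=228.5195 payoff=0.0000 vs cont=0.0000 → 0.0000 [wait]  ⇒ S*(4)=46.6144
t_3: node(3,0) S=56.8618 payoff=32.3682 vs cont=33.4596 → 33.4596 [wait]  node(3,1) S=84.6099 payoff=4.6201 vs cont=15.5584 → 15.5584 [wait]  node(3,2) S=125.8990 payoff=0.0000 vs cont=4.1176 → 4.1176 [wait]  node(3,3) S=187.3367 payoff=0.0000 vs cont=0.3918 → 0.3918 [wait]  ⇒ S*(3)=-
t_2: node(2,0) S=69.3619 payoff=19.8681 vs cont=25.1679 → 25.1679 [wait]  node(2,1) S=103.2100 payoff=0.0000 vs cont=10.2780 → 10.2780 [wait]  node(2,2) S=153.5757 payoff=0.0000 vs cont=2.4011 → 2.4011 [wait]  ⇒ S*(2)=-
t_1: node(1,0) S=84.6099 payoff=4.6201 vs cont=18.2796 → 18.2796 [wait]  node(1,1) S=125.8990 payoff=0.0000 vs cont=6.6439 → 6.6439 [wait]  ⇒ S*(1)=-
t_0: node(0,0) S=103.2100 payoff=0.0000 vs cont=12.9013 → 12.9013 [wait]  ⇒ S*(0)=-

price = 12.9013
boundary = - - - - 46.6144 56.8618 69.3619
tree:
12.9013
18.2796 6.6439
25.1679 10.2780 2.4011
33.4596 15.5584 4.1176 0.3918
42.6156 22.8888 7.0155 0.7260 0.0000
51.0162 32.3682 11.8610 1.3453 0.0000 0.0000
57.9030 42.6156 19.8681 2.4931 0.0000 0.0000 0.0000
63.5486 51.0162 32.3682 4.6201 0.0000 0.0000 0.0000 0.0000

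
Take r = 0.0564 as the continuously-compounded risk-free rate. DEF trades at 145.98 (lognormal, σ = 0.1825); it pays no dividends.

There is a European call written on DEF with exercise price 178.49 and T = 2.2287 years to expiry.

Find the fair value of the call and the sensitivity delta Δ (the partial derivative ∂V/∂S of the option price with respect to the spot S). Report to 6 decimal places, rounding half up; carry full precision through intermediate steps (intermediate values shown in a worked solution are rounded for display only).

σ√T = 0.1825·√2.2287 = 0.272451
d₁ = (ln(S/K) + (r+σ²/2)T) / (σ√T) = (ln(145.98/178.49) + (0.0564+0.1825²/2)·2.2287) / 0.272451 = (-0.201063 + 0.162813) / 0.272451 = -0.140390
d₂ = d₁ − σ√T = -0.140390 − 0.272451 = -0.412841
e^{−rT} = 0.881881
N(d₁) = 0.444176,  N(d₂) = 0.339861
Call price V = S·N(d₁) − K·e^{−rT}·N(d₂) = 64.840795 − 53.496523 = 11.344273
Δ = N(d₁) = 0.444176

price = 11.344273
Δ = 0.444176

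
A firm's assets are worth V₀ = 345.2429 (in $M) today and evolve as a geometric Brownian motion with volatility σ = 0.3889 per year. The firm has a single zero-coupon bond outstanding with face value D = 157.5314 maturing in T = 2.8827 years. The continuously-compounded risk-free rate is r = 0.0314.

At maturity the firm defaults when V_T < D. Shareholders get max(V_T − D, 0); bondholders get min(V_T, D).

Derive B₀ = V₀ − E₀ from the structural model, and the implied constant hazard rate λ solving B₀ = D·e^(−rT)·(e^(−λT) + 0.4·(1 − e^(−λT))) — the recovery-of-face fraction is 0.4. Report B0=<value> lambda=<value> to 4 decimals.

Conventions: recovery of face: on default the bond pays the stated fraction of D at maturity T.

With assets at 345.2429 and a single debt payment of 157.5314 at 2.8827 years:
d₁ = [ln(V₀/D) + (r + σ²/2)T] / (σ√T)
   = [ln(345.2429/157.5314) + (0.0314 + 0.5·0.3889²)·2.8827] / (0.3889·√2.8827)
   = [0.784623 + 0.308511] / 0.660294 = 1.655526
d₂ = d₁ − σ√T = 1.655526 − 0.660294 = 0.995231
N(d₁) = 0.951091,  N(d₂) = 0.840188,  e^(−rT) = 0.913459
E₀ = V₀·N(d₁) − D·e^(−rT)·N(d₂)
   = 345.2429·0.951091 − 157.5314·0.913459·0.840188 = 207.455645
B₀ = V₀ − E₀ = 345.2429 − 207.455645 = 137.787255
e^(−λT) = (B₀·e^(rT)/D − 0.4)/(1 − 0.4) = (137.7873·1.094740/157.5314 − 0.4)/0.6 = 0.92921889
λ = −ln(0.92921889)/2.8827 = 0.025466

B0=137.7873 lambda=0.0255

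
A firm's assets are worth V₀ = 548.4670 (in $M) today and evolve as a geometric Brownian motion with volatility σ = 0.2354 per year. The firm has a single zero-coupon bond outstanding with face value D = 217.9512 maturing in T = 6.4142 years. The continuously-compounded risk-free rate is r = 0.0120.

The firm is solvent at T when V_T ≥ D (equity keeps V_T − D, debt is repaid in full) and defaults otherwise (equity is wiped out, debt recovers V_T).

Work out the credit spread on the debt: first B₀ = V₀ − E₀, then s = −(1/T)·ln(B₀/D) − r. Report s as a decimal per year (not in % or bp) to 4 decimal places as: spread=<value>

spread=0.0029

Work the structural quantities from V₀ = 548.4670 against face 217.9512:
d₁ = [ln(V₀/D) + (r + σ²/2)T] / (σ√T)
   = [ln(548.4670/217.9512) + (0.0120 + 0.5·0.2354²)·6.4142] / (0.2354·√6.4142)
   = [0.922856 + 0.254686] / 0.596180 = 1.975143
d₂ = d₁ − σ√T = 1.975143 − 0.596180 = 1.378963
N(d₁) = 0.975874,  N(d₂) = 0.916047,  e^(−rT) = 0.925917
E₀ = V₀·N(d₁) − D·e^(−rT)·N(d₂)
   = 548.4670·0.975874 − 217.9512·0.925917·0.916047 = 350.372074
B₀ = V₀ − E₀ = 548.4670 − 350.372074 = 198.094926
spread = −(1/T)·ln(B₀/D) − r = −(1/6.4142)·ln(198.094926/217.9512) − 0.0120 = 0.00289271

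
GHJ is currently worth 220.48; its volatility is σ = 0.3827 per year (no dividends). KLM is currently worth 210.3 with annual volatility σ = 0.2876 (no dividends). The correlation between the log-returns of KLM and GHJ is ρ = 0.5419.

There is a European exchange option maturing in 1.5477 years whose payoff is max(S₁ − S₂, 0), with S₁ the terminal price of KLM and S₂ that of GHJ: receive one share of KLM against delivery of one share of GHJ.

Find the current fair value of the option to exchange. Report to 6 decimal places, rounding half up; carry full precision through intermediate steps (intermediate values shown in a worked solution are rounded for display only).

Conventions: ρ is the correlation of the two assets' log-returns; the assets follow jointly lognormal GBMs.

exchange price = 30.324399

σ_eff = √(σ₁² + σ₂² − 2ρσ₁σ₂) = √(0.2876² + 0.3827² − 2·0.5419·0.2876·0.3827) = 0.331489
d₁ = (ln(S₁/S₂) + (q₂ − q₁ + σ_eff²/2)T) / (σ_eff√T) = (ln(210.3/220.48) + (0.0 − 0.0 + 0.054943)·1.5477) / 0.412394 = 0.091569
d₂ = d₁ − σ_eff√T = 0.091569 − 0.412394 = -0.320825
N(d₁) = 0.536480,  N(d₂) = 0.374171
V = S₁·e^{−q₁T}·N(d₁) − S₂·e^{−q₂T}·N(d₂) = 112.821723 − 82.497324 = 30.324399
Key observation: r never enters — measured in units of GHJ, the claim is a call on S₁/S₂ struck at 1, so only the dividend yields and σ_eff matter.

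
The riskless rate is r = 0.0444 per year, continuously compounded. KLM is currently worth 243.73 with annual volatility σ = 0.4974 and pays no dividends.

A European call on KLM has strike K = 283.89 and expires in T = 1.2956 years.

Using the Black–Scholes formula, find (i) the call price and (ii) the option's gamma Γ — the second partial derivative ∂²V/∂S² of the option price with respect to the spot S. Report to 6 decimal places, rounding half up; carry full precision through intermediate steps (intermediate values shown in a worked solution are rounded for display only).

price = 45.664879
Γ = 0.002872

σ√T = 0.4974·√1.2956 = 0.566163
d₁ = (ln(S/K) + (r+σ²/2)T) / (σ√T) = (ln(243.73/283.89) + (0.0444+0.4974²/2)·1.2956) / 0.566163 = (-0.152526 + 0.217795) / 0.566163 = 0.115283
d₂ = d₁ − σ√T = 0.115283 − 0.566163 = -0.450880
e^{−rT} = 0.944099
N(d₁) = 0.545890,  N(d₂) = 0.326038
Call price V = S·N(d₁) − K·e^{−rT}·N(d₂) = 133.049674 − 87.384795 = 45.664879
φ(d₁) = (1/√(2π))·e^{−d₁²/2} = 0.396300
Γ = φ(d₁) / (S·σ·√T) = 0.002872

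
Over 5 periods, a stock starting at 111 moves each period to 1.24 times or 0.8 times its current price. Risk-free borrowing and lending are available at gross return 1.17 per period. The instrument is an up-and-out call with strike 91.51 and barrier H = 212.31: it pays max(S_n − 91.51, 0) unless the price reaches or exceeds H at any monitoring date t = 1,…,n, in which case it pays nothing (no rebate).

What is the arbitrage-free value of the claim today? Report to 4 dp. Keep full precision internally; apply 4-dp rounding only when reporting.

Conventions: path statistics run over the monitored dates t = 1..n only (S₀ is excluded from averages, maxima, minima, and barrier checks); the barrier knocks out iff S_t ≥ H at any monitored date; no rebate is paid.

With p* = (R−d)/(u−d) = 0.8409, sum probability × payoff across the paths and divide by R^5.
Enumerate all 2^5 = 32 price paths (U = up ×1.24, D = down ×0.8); each path with k up-moves has probability p*^k·(1−p*)^(5−k).
DDDDD: M=88.8000, payoff=0.0000, prob=0.000102
UDDDD: M=137.6400, payoff=0.0000, prob=0.000539
DUDDD: M=110.1120, payoff=0.0000, prob=0.000539
UUDDD: M=170.6736, payoff=0.0000, prob=0.002847
DDUDD: M=88.8000, payoff=0.0000, prob=0.000539
UDUDD: M=137.6400, payoff=0.0000, prob=0.002847
DUUDD: M=136.5389, payoff=0.0000, prob=0.002847
UUUDD: M=211.6353, payoff=43.9366, prob=0.015050
DDDUD: M=88.8000, payoff=0.0000, prob=0.000539
UDDUD: M=137.6400, payoff=0.0000, prob=0.002847
DUDUD: M=110.1120, payoff=0.0000, prob=0.002847
UUDUD: M=170.6736, payoff=43.9366, prob=0.015050
DDUUD: M=109.2311, payoff=0.0000, prob=0.002847
UDUUD: M=169.3082, payoff=43.9366, prob=0.015050
DUUUD: M=169.3082, payoff=43.9366, prob=0.015050
UUUUD: M=262.4277, payoff=0.0000, prob=0.079550
DDDDU: M=88.8000, payoff=0.0000, prob=0.000539
UDDDU: M=137.6400, payoff=0.0000, prob=0.002847
DUDDU: M=110.1120, payoff=0.0000, prob=0.002847
UUDDU: M=170.6736, payoff=43.9366, prob=0.015050
DDUDU: M=88.8000, payoff=0.0000, prob=0.002847
UDUDU: M=137.6400, payoff=43.9366, prob=0.015050
DUUDU: M=136.5389, payoff=43.9366, prob=0.015050
UUUDU: M=211.6353, payoff=118.4322, prob=0.079550
DDDUU: M=88.8000, payoff=0.0000, prob=0.002847
UDDUU: M=137.6400, payoff=43.9366, prob=0.015050
DUDUU: M=135.4466, payoff=43.9366, prob=0.015050
UUDUU: M=209.9422, payoff=118.4322, prob=0.079550
DDUUU: M=135.4466, payoff=43.9366, prob=0.015050
UDUUU: M=209.9422, payoff=118.4322, prob=0.079550
DUUUU: M=209.9422, payoff=118.4322, prob=0.079550
UUUUU: M=325.4104, payoff=0.0000, prob=0.420480
Price = Σ prob·payoff / R^5 = 44.297714 / 2.192448 = 20.2047

price = 20.2047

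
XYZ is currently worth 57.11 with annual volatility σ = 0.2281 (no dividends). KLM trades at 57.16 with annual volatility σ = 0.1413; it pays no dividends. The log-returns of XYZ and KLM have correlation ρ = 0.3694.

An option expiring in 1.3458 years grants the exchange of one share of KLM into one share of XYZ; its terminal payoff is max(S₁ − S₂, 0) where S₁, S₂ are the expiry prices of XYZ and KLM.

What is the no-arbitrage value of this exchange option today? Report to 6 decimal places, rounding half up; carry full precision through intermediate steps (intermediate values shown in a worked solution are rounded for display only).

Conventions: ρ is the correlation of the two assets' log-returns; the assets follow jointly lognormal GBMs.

exchange price = 5.763708

σ_eff = √(σ₁² + σ₂² − 2ρσ₁σ₂) = √(0.2281² + 0.1413² − 2·0.3694·0.2281·0.1413) = 0.219507
d₁ = (ln(S₁/S₂) + (q₂ − q₁ + σ_eff²/2)T) / (σ_eff√T) = (ln(57.11/57.16) + (0.0 − 0.0 + 0.024092)·1.3458) / 0.254647 = 0.123887
d₂ = d₁ − σ_eff√T = 0.123887 − 0.254647 = -0.130760
N(d₁) = 0.549298,  N(d₂) = 0.447983
V = S₁·e^{−q₁T}·N(d₁) − S₂·e^{−q₂T}·N(d₂) = 31.370388 − 25.606680 = 5.763708
Key observation: pricing in KLM-units makes this a unit-strike call on the ratio S₁/S₂ — the risk-free rate cancels and cannot affect the value.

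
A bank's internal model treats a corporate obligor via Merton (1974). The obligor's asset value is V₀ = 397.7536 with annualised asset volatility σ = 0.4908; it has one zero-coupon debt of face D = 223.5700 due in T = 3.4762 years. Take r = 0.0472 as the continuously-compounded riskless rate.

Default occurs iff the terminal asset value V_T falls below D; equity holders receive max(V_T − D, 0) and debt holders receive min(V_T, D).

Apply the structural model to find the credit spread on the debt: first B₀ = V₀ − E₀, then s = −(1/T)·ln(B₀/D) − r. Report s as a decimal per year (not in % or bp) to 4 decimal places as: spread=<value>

spread=0.0459

Work the structural quantities from V₀ = 397.7536 against face 223.5700:
d₁ = [ln(V₀/D) + (r + σ²/2)T] / (σ√T)
   = [ln(397.7536/223.5700) + (0.0472 + 0.5·0.4908²)·3.4762] / (0.4908·√3.4762)
   = [0.576108 + 0.582758] / 0.915076 = 1.266416
d₂ = d₁ − σ√T = 1.266416 − 0.915076 = 0.351341
N(d₁) = 0.897318,  N(d₂) = 0.637334,  e^(−rT) = 0.848677
E₀ = V₀·N(d₁) − D·e^(−rT)·N(d₂)
   = 397.7536·0.897318 − 223.5700·0.848677·0.637334 = 235.984583
B₀ = V₀ − E₀ = 397.7536 − 235.984583 = 161.769017
spread = −(1/T)·ln(B₀/D) − r = −(1/3.4762)·ln(161.769017/223.5700) − 0.0472 = 0.04587723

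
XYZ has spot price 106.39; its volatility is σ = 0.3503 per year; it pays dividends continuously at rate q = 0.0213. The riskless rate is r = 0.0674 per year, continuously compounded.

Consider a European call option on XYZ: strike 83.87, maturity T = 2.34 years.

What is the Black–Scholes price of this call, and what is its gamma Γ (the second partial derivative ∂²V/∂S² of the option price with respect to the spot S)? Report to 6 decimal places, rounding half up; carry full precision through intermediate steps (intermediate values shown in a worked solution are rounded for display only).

σ√T = 0.3503·√2.34 = 0.535856
d₁ = (ln(S/K) + (r−q+σ²/2)T) / (σ√T) = (ln(106.39/83.87) + (0.0674−0.0213+0.3503²/2)·2.34) / 0.535856 = (0.237844 + 0.251445) / 0.535856 = 0.913097
d₂ = d₁ − σ√T = 0.913097 − 0.535856 = 0.377241
e^{−rT} = 0.854092
e^{−qT} = 0.951380
N(d₁) = 0.819404,  N(d₂) = 0.647003
Call price V = S·e^{−qT}·N(d₁) − K·e^{−rT}·N(d₂) = 82.937873 − 46.346566 = 36.591307
φ(d₁) = (1/√(2π))·e^{−d₁²/2} = 0.262945
Γ = e^{−qT}·φ(d₁) / (S·σ·√T) = 0.004388

price = 36.591307
Γ = 0.004388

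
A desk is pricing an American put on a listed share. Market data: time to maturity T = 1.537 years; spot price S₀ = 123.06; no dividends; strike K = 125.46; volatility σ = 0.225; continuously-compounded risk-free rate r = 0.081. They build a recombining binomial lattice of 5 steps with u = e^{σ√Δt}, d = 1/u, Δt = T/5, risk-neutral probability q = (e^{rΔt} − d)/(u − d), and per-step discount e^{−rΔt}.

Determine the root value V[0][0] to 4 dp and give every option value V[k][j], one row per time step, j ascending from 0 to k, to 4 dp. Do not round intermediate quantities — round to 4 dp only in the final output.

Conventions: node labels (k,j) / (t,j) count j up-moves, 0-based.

price = 9.6602
tree:
9.6602
17.2555 4.3497
29.5725 8.7139 1.2451
40.8183 16.8326 2.9661 0.0000
50.7451 29.5725 7.0659 0.0000 0.0000
59.5078 40.8183 16.8326 0.0000 0.0000 0.0000

Δt=0.30740  u=1.13286  d=0.88272  q=0.56964  discount=0.97541
step 5 (expiry): payoffs max(K−S,0) = 59.5078 40.8183 16.8326 0.0000 0.0000 0.0000
k=4: (k=4,j=0): S=74.7149, K−S=50.7451, hold=47.6598 ⇒ V=50.7451 exercise | (k=4,j=1): S=95.8875, K−S=29.5725, hold=26.4872 ⇒ V=29.5725 exercise | (k=4,j=2): S=123.0600, K−S=2.4000, hold=7.0659 ⇒ V=7.0659 continue | (k=4,j=3): S=157.9326, K−S=0.0000, hold=0.0000 ⇒ V=0.0000 continue | (k=4,j=4): S=202.6874, K−S=0.0000, hold=0.0000 ⇒ V=0.0000 continue
k=3: (k=3,j=0): S=84.6417, K−S=40.8183, hold=37.7330 ⇒ V=40.8183 exercise | (k=3,j=1): S=108.6274, K−S=16.8326, hold=16.3398 ⇒ V=16.8326 exercise | (k=3,j=2): S=139.4101, K−S=0.0000, hold=2.9661 ⇒ V=2.9661 continue | (k=3,j=3): S=178.9161, K−S=0.0000, hold=0.0000 ⇒ V=0.0000 continue
k=2: (k=2,j=0): S=95.8875, K−S=29.5725, hold=26.4872 ⇒ V=29.5725 exercise | (k=2,j=1): S=123.0600, K−S=2.4000, hold=8.7139 ⇒ V=8.7139 continue | (k=2,j=2): S=157.9326, K−S=0.0000, hold=1.2451 ⇒ V=1.2451 continue
k=1: (k=1,j=0): S=108.6274, K−S=16.8326, hold=17.2555 ⇒ V=17.2555 continue | (k=1,j=1): S=139.4101, K−S=0.0000, hold=4.3497 ⇒ V=4.3497 continue
k=0: (k=0,j=0): S=123.0600, K−S=2.4000, hold=9.6602 ⇒ V=9.6602 continue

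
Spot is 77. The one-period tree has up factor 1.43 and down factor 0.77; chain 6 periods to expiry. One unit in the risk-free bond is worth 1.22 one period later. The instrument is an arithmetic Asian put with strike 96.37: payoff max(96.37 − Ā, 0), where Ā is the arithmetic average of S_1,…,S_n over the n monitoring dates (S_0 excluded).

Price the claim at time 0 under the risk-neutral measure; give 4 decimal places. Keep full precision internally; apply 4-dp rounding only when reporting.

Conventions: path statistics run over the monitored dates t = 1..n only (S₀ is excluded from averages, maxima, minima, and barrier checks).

Set p* = 0.6818 (from d < R < u); the path-dependent value is the discounted p*-expectation over all price paths.
Enumerate all 2^6 = 64 price paths (U = up ×1.43, D = down ×0.77); each path with k up-moves has probability p*^k·(1−p*)^(6−k).
DDDDDD: Ā=34.0092, payoff=62.3608, prob=0.001038
UDDDDD: Ā=63.1599, payoff=33.2101, prob=0.002224
DUDDDD: Ā=54.6899, payoff=41.6801, prob=0.002224
UUDDDD: Ā=101.5669, payoff=0.0000, prob=0.004765
DDUDDD: Ā=48.1680, payoff=48.2020, prob=0.002224
UDUDDD: Ā=89.4548, payoff=6.9152, prob=0.004765
DUUDDD: Ā=80.9848, payoff=15.3852, prob=0.004765
UUUDDD: Ā=150.4003, payoff=0.0000, prob=0.010210
DDDUDD: Ā=43.1461, payoff=53.2239, prob=0.002224
UDDUDD: Ā=80.1285, payoff=16.2415, prob=0.004765
DUDUDD: Ā=71.6585, payoff=24.7115, prob=0.004765
UUDUDD: Ā=133.0800, payoff=0.0000, prob=0.010210
DDUUDD: Ā=65.1366, payoff=31.2334, prob=0.004765
UDUUDD: Ā=120.9679, payoff=0.0000, prob=0.010210
DUUUDD: Ā=112.4979, payoff=0.0000, prob=0.010210
UUUUDD: Ā=208.9247, payoff=0.0000, prob=0.021879
DDDDUD: Ā=39.2793, payoff=57.0907, prob=0.002224
UDDDUD: Ā=72.9472, payoff=23.4228, prob=0.004765
DUDDUD: Ā=64.4772, payoff=31.8928, prob=0.004765
UUDDUD: Ā=119.7434, payoff=0.0000, prob=0.010210
DDUDUD: Ā=57.9553, payoff=38.4147, prob=0.004765
UDUDUD: Ā=107.6313, payoff=0.0000, prob=0.010210
DUUDUD: Ā=99.1613, payoff=0.0000, prob=0.010210
UUUDUD: Ā=184.1567, payoff=0.0000, prob=0.021879
DDDUUD: Ā=52.9334, payoff=43.4366, prob=0.004765
UDDUUD: Ā=98.3050, payoff=0.0000, prob=0.010210
DUDUUD: Ā=89.8350, payoff=6.5350, prob=0.010210
UUDUUD: Ā=166.8364, payoff=0.0000, prob=0.021879
DDUUUD: Ā=83.3131, payoff=13.0569, prob=0.010210
UDUUUD: Ā=154.7243, payoff=0.0000, prob=0.021879
DUUUUD: Ā=146.2543, payoff=0.0000, prob=0.021879
UUUUUD: Ā=271.6151, payoff=0.0000, prob=0.046883
DDDDDU: Ā=36.3018, payoff=60.0682, prob=0.002224
UDDDDU: Ā=67.4176, payoff=28.9524, prob=0.004765
DUDDDU: Ā=58.9476, payoff=37.4224, prob=0.004765
UUDDDU: Ā=109.4742, payoff=0.0000, prob=0.010210
DDUDDU: Ā=52.4257, payoff=43.9443, prob=0.004765
UDUDDU: Ā=97.3621, payoff=0.0000, prob=0.010210
DUUDDU: Ā=88.8921, payoff=7.4779, prob=0.010210
UUUDDU: Ā=165.0853, payoff=0.0000, prob=0.021879
DDDUDU: Ā=47.4039, payoff=48.9661, prob=0.004765
UDDUDU: Ā=88.0358, payoff=8.3342, prob=0.010210
DUDUDU: Ā=79.5658, payoff=16.8042, prob=0.010210
UUDUDU: Ā=147.7650, payoff=0.0000, prob=0.021879
DDUUDU: Ā=73.0439, payoff=23.3261, prob=0.010210
UDUUDU: Ā=135.6529, payoff=0.0000, prob=0.021879
DUUUDU: Ā=127.1829, payoff=0.0000, prob=0.021879
UUUUDU: Ā=236.1968, payoff=0.0000, prob=0.046883
DDDDUU: Ā=43.5370, payoff=52.8330, prob=0.004765
UDDDUU: Ā=80.8545, payoff=15.5155, prob=0.010210
DUDDUU: Ā=72.3845, payoff=23.9855, prob=0.010210
UUDDUU: Ā=134.4284, payoff=0.0000, prob=0.021879
DDUDUU: Ā=65.8626, payoff=30.5074, prob=0.010210
UDUDUU: Ā=122.3163, payoff=0.0000, prob=0.021879
DUUDUU: Ā=113.8463, payoff=0.0000, prob=0.021879
UUUDUU: Ā=211.4288, payoff=0.0000, prob=0.046883
DDDUUU: Ā=60.8407, payoff=35.5293, prob=0.010210
UDDUUU: Ā=112.9899, payoff=0.0000, prob=0.021879
DUDUUU: Ā=104.5199, payoff=0.0000, prob=0.021879
UUDUUU: Ā=194.1085, payoff=0.0000, prob=0.046883
DDUUUU: Ā=97.9980, payoff=0.0000, prob=0.021879
UDUUUU: Ā=181.9964, payoff=0.0000, prob=0.046883
DUUUUU: Ā=173.5264, payoff=0.0000, prob=0.046883
UUUUUU: Ā=322.2632, payoff=0.0000, prob=0.100464
Price = Σ prob·payoff / R^6 = 4.680490 / 3.297304 = 1.4195

price = 1.4195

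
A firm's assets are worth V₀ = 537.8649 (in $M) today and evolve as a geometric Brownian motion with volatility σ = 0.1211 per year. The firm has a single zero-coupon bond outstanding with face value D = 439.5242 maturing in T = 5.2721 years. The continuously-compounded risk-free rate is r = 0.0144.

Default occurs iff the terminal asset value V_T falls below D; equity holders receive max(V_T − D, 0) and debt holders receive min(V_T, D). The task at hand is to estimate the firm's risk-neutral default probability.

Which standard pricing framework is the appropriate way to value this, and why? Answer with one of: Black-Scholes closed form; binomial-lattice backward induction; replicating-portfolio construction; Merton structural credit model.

framework: Merton structural credit model

Key observation: a levered firm with one bullet debt due at 5.2721 years is the canonical structural-credit setup: equity is a call on the firm's assets struck at the face value.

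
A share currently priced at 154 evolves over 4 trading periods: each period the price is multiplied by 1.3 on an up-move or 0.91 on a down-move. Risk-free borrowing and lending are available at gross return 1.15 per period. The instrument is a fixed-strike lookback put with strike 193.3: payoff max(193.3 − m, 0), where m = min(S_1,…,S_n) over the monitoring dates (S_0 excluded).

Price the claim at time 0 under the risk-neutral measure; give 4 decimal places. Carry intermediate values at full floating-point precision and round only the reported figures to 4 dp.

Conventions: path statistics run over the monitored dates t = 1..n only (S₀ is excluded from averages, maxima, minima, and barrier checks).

With p* = (R−d)/(u−d) = 0.6154, sum probability × payoff across the paths and divide by R^4.
Enumerate all 2^4 = 16 price paths (U = up ×1.3, D = down ×0.91); each path with k up-moves has probability p*^k·(1−p*)^(4−k).
DDDD: m=105.6054, payoff=87.6946, prob=0.021883
UDDD: m=150.8649, payoff=42.4351, prob=0.035013
DUDD: m=140.1400, payoff=53.1600, prob=0.035013
UUDD: m=200.2000, payoff=0.0000, prob=0.056020
DDUD: m=127.5274, payoff=65.7726, prob=0.035013
UDUD: m=182.1820, payoff=11.1180, prob=0.056020
DUUD: m=140.1400, payoff=53.1600, prob=0.056020
UUUD: m=200.2000, payoff=0.0000, prob=0.089633
DDDU: m=116.0499, payoff=77.2501, prob=0.035013
UDDU: m=165.7856, payoff=27.5144, prob=0.056020
DUDU: m=140.1400, payoff=53.1600, prob=0.056020
UUDU: m=200.2000, payoff=0.0000, prob=0.089633
DDUU: m=127.5274, payoff=65.7726, prob=0.056020
UDUU: m=182.1820, payoff=11.1180, prob=0.089633
DUUU: m=140.1400, payoff=53.1600, prob=0.089633
UUUU: m=200.2000, payoff=0.0000, prob=0.143412
Price = Σ prob·payoff / R^4 = 27.840009 / 1.749006 = 15.9176

price = 15.9176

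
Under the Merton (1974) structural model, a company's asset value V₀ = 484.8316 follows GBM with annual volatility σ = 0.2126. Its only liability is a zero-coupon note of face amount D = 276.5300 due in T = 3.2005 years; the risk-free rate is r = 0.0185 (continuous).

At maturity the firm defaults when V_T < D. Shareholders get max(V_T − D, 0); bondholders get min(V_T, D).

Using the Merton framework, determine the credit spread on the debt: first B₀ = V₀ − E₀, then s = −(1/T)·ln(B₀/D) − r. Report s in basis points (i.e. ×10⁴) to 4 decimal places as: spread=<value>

Work the structural quantities from V₀ = 484.8316 against face 276.5300:
d₁ = [ln(V₀/D) + (r + σ²/2)T] / (σ√T)
   = [ln(484.8316/276.5300) + (0.0185 + 0.5·0.2126²)·3.2005] / (0.2126·√3.2005)
   = [0.561482 + 0.131539] / 0.380340 = 1.822108
d₂ = d₁ − σ√T = 1.822108 − 0.380340 = 1.441768
N(d₁) = 0.965781,  N(d₂) = 0.925316,  e^(−rT) = 0.942510
E₀ = V₀·N(d₁) − D·e^(−rT)·N(d₂)
   = 484.8316·0.965781 − 276.5300·0.942510·0.925316 = 227.073878
B₀ = V₀ − E₀ = 484.8316 − 227.073878 = 257.757722
spread = −(1/T)·ln(B₀/D) − r = −(1/3.2005)·ln(257.757722/276.5300) − 0.0185 = 0.00346508
in basis points: 0.00346508 × 10⁴ = 34.6508 bp

spread=34.6508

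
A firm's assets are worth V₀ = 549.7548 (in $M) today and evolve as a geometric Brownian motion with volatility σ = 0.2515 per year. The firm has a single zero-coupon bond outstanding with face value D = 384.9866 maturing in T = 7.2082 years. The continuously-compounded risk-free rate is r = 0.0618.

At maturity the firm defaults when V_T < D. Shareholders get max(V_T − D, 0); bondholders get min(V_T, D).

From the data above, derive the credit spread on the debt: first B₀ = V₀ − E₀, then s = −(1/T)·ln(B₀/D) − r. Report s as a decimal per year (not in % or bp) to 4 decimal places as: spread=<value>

spread=0.0080

Apply the equity-as-call identities (strike 384.9866, horizon 7.2082 years):
d₁ = [ln(V₀/D) + (r + σ²/2)T] / (σ√T)
   = [ln(549.7548/384.9866) + (0.0618 + 0.5·0.2515²)·7.2082] / (0.2515·√7.2082)
   = [0.356264 + 0.673434] / 0.675229 = 1.524960
d₂ = d₁ − σ√T = 1.524960 − 0.675229 = 0.849731
N(d₁) = 0.936365,  N(d₂) = 0.802263,  e^(−rT) = 0.640525
E₀ = V₀·N(d₁) − D·e^(−rT)·N(d₂)
   = 549.7548·0.936365 − 384.9866·0.640525·0.802263 = 316.938575
B₀ = V₀ − E₀ = 549.7548 − 316.938575 = 232.816225
spread = −(1/T)·ln(B₀/D) − r = −(1/7.2082)·ln(232.816225/384.9866) − 0.0618 = 0.00797597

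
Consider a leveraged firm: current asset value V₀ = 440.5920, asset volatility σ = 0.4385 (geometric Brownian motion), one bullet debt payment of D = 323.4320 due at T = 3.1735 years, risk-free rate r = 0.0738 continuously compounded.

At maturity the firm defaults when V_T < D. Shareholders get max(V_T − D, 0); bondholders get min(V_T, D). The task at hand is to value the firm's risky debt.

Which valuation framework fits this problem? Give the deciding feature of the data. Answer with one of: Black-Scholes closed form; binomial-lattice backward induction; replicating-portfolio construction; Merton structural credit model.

framework: Merton structural credit model

Key observation: the question is about default risk generated by asset-value dynamics against a debt face of 323.4320 — the structural framework prices exactly that.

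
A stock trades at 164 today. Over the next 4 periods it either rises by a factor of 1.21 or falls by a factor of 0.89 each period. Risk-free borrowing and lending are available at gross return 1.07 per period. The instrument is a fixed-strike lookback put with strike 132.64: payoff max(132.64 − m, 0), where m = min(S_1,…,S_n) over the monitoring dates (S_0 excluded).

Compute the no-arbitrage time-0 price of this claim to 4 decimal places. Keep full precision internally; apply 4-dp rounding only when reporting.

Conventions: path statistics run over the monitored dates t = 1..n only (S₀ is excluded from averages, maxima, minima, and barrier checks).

No-arbitrage gives p* = (R−d)/(u−d) = 0.5625: enumerate every path, weight its payoff by its p*-probability, and discount by R^4.
Enumerate all 2^4 = 16 price paths (U = up ×1.21, D = down ×0.89); each path with k up-moves has probability p*^k·(1−p*)^(4−k).
DDDD: m=102.8973, payoff=29.7427, prob=0.036636
UDDD: m=139.8940, payoff=0.0000, prob=0.047104
DUDD: m=139.8940, payoff=0.0000, prob=0.047104
UUDD: m=190.1930, payoff=0.0000, prob=0.060562
DDUD: m=129.9044, payoff=2.7356, prob=0.047104
UDUD: m=176.6116, payoff=0.0000, prob=0.060562
DUUD: m=145.9600, payoff=0.0000, prob=0.060562
UUUD: m=198.4400, payoff=0.0000, prob=0.077866
DDDU: m=115.6149, payoff=17.0251, prob=0.047104
UDDU: m=157.1843, payoff=0.0000, prob=0.060562
DUDU: m=145.9600, payoff=0.0000, prob=0.060562
UUDU: m=198.4400, payoff=0.0000, prob=0.077866
DDUU: m=129.9044, payoff=2.7356, prob=0.060562
UDUU: m=176.6116, payoff=0.0000, prob=0.077866
DUUU: m=145.9600, payoff=0.0000, prob=0.077866
UUUU: m=198.4400, payoff=0.0000, prob=0.100113
Price = Σ prob·payoff / R^4 = 2.186144 / 1.310796 = 1.6678

price = 1.6678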